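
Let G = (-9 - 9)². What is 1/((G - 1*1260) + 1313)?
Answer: 1/377 ≈ 0.0026525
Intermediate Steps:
G = 324 (G = (-18)² = 324)
1/((G - 1*1260) + 1313) = 1/((324 - 1*1260) + 1313) = 1/((324 - 1260) + 1313) = 1/(-936 + 1313) = 1/377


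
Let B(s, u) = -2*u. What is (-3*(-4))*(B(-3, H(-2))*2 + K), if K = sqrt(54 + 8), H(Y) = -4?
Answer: 192 + 12*sqrt(62) ≈ 286.49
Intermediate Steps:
K = sqrt(62) ≈ 7.8740
(-3*(-4))*(B(-3, H(-2))*2 + K) = (-3*(-4))*(-2*(-4)*2 + sqrt(62)) = 12*(8*2 + sqrt(62)) = 12*(16 + sqrt(62)) = 192 + 12*sqrt(62)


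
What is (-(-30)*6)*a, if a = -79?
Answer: -14220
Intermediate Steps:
(-(-30)*6)*a = -(-30)*6*(-79) = -30*(-6)*(-79) = 180*(-79) = -14220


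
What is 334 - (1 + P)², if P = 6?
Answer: 285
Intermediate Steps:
334 - (1 + P)² = 334 - (1 + 6)² = 334 - 1*7² = 334 - 1*49 = 334 - 49 = 285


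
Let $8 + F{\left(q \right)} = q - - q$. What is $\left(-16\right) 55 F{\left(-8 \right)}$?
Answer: $21120$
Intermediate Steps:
$F{\left(q \right)} = -8 + 2 q$ ($F{\left(q \right)} = -8 + \left(q - - q\right) = -8 + \left(q + q\right) = -8 + 2 q$)
$\left(-16\right) 55 F{\left(-8 \right)} = \left(-16\right) 55 \left(-8 + 2 \left(-8\right)\right) = - 880 \left(-8 - 16\right) = \left(-880\right) \left(-24\right) = 21120$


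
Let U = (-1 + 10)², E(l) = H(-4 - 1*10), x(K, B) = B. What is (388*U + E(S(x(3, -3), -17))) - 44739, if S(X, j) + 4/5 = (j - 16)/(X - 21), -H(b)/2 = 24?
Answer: -13359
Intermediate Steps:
H(b) = -48 (H(b) = -2*24 = -48)
S(X, j) = -⅘ + (-16 + j)/(-21 + X) (S(X, j) = -⅘ + (j - 16)/(X - 21) = -⅘ + (-16 + j)/(-21 + X))
E(l) = -48
U = 81 (U = 9² = 81)
(388*U + E(S(x(3, -3), -17))) - 44739 = (388*81 - 48) - 44739 = (31428 - 48) - 44739 = 31380 - 44739 = -13359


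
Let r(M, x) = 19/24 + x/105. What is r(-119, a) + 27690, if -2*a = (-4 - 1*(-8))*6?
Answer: 23260169/840 ≈ 27691.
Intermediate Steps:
a = -12 (a = -(-4 - 1*(-8))*6/2 = -(-4 + 8)*6/2 = -2*6 = -½*24 = -12)
r(M, x) = 19/24 + x/105 (r(M, x) = 19*(1/24) + x*(1/105) = 19/24 + x/105)
r(-119, a) + 27690 = (19/24 + (1/105)*(-12)) + 27690 = (19/24 - 4/35) + 27690 = 569/840 + 27690 = 23260169/840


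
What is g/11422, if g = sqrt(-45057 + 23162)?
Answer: I*sqrt(21895)/11422 ≈ 0.012955*I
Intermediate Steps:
g = I*sqrt(21895) (g = sqrt(-21895) = I*sqrt(21895) ≈ 147.97*I)
g/11422 = (I*sqrt(21895))/11422 = (I*sqrt(21895))*(1/11422) = I*sqrt(21895)/11422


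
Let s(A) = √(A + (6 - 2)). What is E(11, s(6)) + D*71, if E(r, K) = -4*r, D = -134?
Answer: -9558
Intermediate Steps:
s(A) = √(4 + A) (s(A) = √(A + 4) = √(4 + A))
E(11, s(6)) + D*71 = -4*11 - 134*71 = -44 - 9514 = -9558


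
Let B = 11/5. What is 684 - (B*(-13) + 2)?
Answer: 3553/5 ≈ 710.60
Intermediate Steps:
B = 11/5 (B = 11*(1/5) = 11/5 ≈ 2.2000)
684 - (B*(-13) + 2) = 684 - ((11/5)*(-13) + 2) = 684 - (-143/5 + 2) = 684 - 1*(-133/5) = 684 + 133/5 = 3553/5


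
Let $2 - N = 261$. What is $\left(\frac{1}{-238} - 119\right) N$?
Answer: $\frac{1047951}{34} \approx 30822.0$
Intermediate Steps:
$N = -259$ ($N = 2 - 261 = -259$)
$\left(\frac{1}{-238} - 119\right) N = \left(\frac{1}{-238} - 119\right) \left(-259\right) = \left(- \frac{1}{238} - 119\right) \left(-259\right) = \left(- \frac{28323}{238}\right) \left(-259\right) = \frac{1047951}{34}$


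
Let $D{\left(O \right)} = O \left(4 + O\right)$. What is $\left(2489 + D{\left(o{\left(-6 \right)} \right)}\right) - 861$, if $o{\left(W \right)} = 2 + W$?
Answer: $1628$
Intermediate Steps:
$\left(2489 + D{\left(o{\left(-6 \right)} \right)}\right) - 861 = \left(2489 + \left(2 - 6\right) \left(4 + \left(2 - 6\right)\right)\right) - 861 = \left(2489 - 4 \left(4 - 4\right)\right) - 861 = \left(2489 - 0\right) - 861 = \left(2489 + 0\right) - 861 = 2489 - 861 = 1628$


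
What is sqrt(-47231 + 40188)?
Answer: I*sqrt(7043) ≈ 83.923*I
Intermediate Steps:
sqrt(-47231 + 40188) = sqrt(-7043) = I*sqrt(7043)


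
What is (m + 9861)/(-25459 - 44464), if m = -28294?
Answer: 18433/69923 ≈ 0.26362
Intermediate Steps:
(m + 9861)/(-25459 - 44464) = (-28294 + 9861)/(-25459 - 44464) = -18433/(-69923) = -18433*(-1/69923) = 18433/69923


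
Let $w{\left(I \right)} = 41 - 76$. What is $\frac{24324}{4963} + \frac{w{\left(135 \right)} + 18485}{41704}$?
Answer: $\frac{552987723}{103488476} \approx 5.3435$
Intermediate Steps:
$w{\left(I \right)} = -35$ ($w{\left(I \right)} = 41 - 76 = -35$)
$\frac{24324}{4963} + \frac{w{\left(135 \right)} + 18485}{41704} = \frac{24324}{4963} + \frac{-35 + 18485}{41704} = 24324 \cdot \frac{1}{4963} + 18450 \cdot \frac{1}{41704} = \frac{24324}{4963} + \frac{9225}{20852} = \frac{552987723}{103488476}$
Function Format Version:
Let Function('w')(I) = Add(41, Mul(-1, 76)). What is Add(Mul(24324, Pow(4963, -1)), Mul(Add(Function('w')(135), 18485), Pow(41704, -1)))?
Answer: Rational(552987723, 103488476) ≈ 5.3435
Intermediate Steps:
Function('w')(I) = -35 (Function('w')(I) = Add(41, -76) = -35)
Add(Mul(24324, Pow(4963, -1)), Mul(Add(Function('w')(135), 18485), Pow(41704, -1))) = Add(Mul(24324, Pow(4963, -1)), Mul(Add(-35, 18485), Pow(41704, -1))) = Add(Mul(24324, Rational(1, 4963)), Mul(18450, Rational(1, 41704))) = Add(Rational(24324, 4963), Rational(9225, 20852)) = Rational(552987723, 103488476)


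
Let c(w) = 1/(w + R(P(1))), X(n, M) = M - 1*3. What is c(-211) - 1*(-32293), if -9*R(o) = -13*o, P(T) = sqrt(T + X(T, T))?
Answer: 116460489319/3606370 - 117*I/3606370 ≈ 32293.0 - 3.2443e-5*I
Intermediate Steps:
X(n, M) = -3 + M (X(n, M) = M - 3 = -3 + M)
P(T) = sqrt(-3 + 2*T) (P(T) = sqrt(T + (-3 + T)) = sqrt(-3 + 2*T))
R(o) = 13*o/9 (R(o) = -(-13)*o/9 = 13*o/9)
c(w) = 1/(w + 13*I/9) (c(w) = 1/(w + 13*sqrt(-3 + 2*1)/9) = 1/(w + 13*sqrt(-3 + 2)/9) = 1/(w + 13*sqrt(-1)/9) = 1/(w + 13*I/9))
c(-211) - 1*(-32293) = 9/(9*(-211) + 13*I) - 1*(-32293) = 9/(-1899 + 13*I) + 32293 = 9*((-1899 - 13*I)/3606370) + 32293 = 9*(-1899 - 13*I)/3606370 + 32293 = 32293 + 9*(-1899 - 13*I)/3606370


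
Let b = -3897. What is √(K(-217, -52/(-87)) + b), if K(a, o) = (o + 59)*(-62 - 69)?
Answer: I*√88589838/87 ≈ 108.19*I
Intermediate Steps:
K(a, o) = -7729 - 131*o (K(a, o) = (59 + o)*(-131) = -7729 - 131*o)
√(K(-217, -52/(-87)) + b) = √((-7729 - (-6812)/(-87)) - 3897) = √((-7729 - (-6812)*(-1)/87) - 3897) = √((-7729 - 131*52/87) - 3897) = √((-7729 - 6812/87) - 3897) = √(-679235/87 - 3897) = √(-1018274/87) = I*√88589838/87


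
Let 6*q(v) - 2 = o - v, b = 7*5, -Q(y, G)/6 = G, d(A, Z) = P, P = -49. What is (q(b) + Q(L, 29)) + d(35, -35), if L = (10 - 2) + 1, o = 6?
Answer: -455/2 ≈ -227.50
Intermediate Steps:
d(A, Z) = -49
L = 9 (L = 8 + 1 = 9)
Q(y, G) = -6*G
b = 35
q(v) = 4/3 - v/6 (q(v) = 1/3 + (6 - v)/6 = 1/3 + (1 - v/6) = 4/3 - v/6)
(q(b) + Q(L, 29)) + d(35, -35) = ((4/3 - 1/6*35) - 6*29) - 49 = ((4/3 - 35/6) - 174) - 49 = (-9/2 - 174) - 49 = -357/2 - 49 = -455/2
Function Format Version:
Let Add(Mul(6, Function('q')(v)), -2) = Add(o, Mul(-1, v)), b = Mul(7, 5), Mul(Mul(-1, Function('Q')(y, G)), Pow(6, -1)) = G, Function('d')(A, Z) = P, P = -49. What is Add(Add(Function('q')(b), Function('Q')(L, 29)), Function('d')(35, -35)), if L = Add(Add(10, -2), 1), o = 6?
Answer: Rational(-455, 2) ≈ -227.50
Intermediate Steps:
Function('d')(A, Z) = -49
L = 9 (L = Add(8, 1) = 9)
Function('Q')(y, G) = Mul(-6, G)
b = 35
Function('q')(v) = Add(Rational(4, 3), Mul(Rational(-1, 6), v)) (Function('q')(v) = Add(Rational(1, 3), Mul(Rational(1, 6), Add(6, Mul(-1, v)))) = Add(Rational(1, 3), Add(1, Mul(Rational(-1, 6), v))) = Add(Rational(4, 3), Mul(Rational(-1, 6), v)))
Add(Add(Function('q')(b), Function('Q')(L, 29)), Function('d')(35, -35)) = Add(Add(Add(Rational(4, 3), Mul(Rational(-1, 6), 35)), Mul(-6, 29)), -49) = Add(Add(Add(Rational(4, 3), Rational(-35, 6)), -174), -49) = Add(Add(Rational(-9, 2), -174), -49) = Add(Rational(-357, 2), -49) = Rational(-455, 2)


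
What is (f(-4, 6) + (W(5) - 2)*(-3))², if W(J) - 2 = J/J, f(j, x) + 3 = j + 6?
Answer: 16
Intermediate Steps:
f(j, x) = 3 + j (f(j, x) = -3 + (j + 6) = -3 + (6 + j) = 3 + j)
W(J) = 3 (W(J) = 2 + J/J = 2 + 1 = 3)
(f(-4, 6) + (W(5) - 2)*(-3))² = ((3 - 4) + (3 - 2)*(-3))² = (-1 + 1*(-3))² = (-1 - 3)² = (-4)² = 16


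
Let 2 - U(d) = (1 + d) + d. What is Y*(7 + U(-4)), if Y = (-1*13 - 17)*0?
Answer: 0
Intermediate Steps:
U(d) = 1 - 2*d (U(d) = 2 - ((1 + d) + d) = 2 - (1 + 2*d) = 2 + (-1 - 2*d) = 1 - 2*d)
Y = 0 (Y = (-13 - 17)*0 = -30*0 = 0)
Y*(7 + U(-4)) = 0*(7 + (1 - 2*(-4))) = 0*(7 + (1 + 8)) = 0*(7 + 9) = 0*16 = 0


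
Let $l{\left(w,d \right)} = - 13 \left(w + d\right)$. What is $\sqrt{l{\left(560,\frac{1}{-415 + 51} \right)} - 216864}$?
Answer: $\frac{i \sqrt{43932217}}{14} \approx 473.44 i$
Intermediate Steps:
$l{\left(w,d \right)} = - 13 d - 13 w$ ($l{\left(w,d \right)} = - 13 \left(d + w\right) = - 13 d - 13 w$)
$\sqrt{l{\left(560,\frac{1}{-415 + 51} \right)} - 216864} = \sqrt{\left(- \frac{13}{-415 + 51} - 7280\right) - 216864} = \sqrt{\left(- \frac{13}{-364} - 7280\right) - 216864} = \sqrt{\left(\left(-13\right) \left(- \frac{1}{364}\right) - 7280\right) - 216864} = \sqrt{\left(\frac{1}{28} - 7280\right) - 216864} = \sqrt{- \frac{203839}{28} - 216864} = \sqrt{- \frac{6276031}{28}} = \frac{i \sqrt{43932217}}{14}$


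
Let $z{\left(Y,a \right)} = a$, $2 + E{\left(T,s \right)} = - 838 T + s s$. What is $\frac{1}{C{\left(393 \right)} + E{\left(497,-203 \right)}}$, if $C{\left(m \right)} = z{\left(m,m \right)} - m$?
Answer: $- \frac{1}{375279} \approx -2.6647 \cdot 10^{-6}$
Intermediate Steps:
$E{\left(T,s \right)} = -2 + s^{2} - 838 T$ ($E{\left(T,s \right)} = -2 - \left(838 T - s s\right) = -2 - \left(- s^{2} + 838 T\right) = -2 + s^{2} - 838 T$)
$C{\left(m \right)} = 0$ ($C{\left(m \right)} = m - m = 0$)
$\frac{1}{C{\left(393 \right)} + E{\left(497,-203 \right)}} = \frac{1}{0 - \left(416488 - 41209\right)} = \frac{1}{0 - 375279} = \frac{1}{-375279} = - \frac{1}{375279}$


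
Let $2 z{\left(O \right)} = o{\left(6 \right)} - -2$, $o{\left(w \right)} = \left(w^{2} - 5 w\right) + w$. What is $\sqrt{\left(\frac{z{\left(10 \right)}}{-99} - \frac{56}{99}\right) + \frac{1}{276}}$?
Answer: $\frac{i \sqrt{1458039}}{1518} \approx 0.79545 i$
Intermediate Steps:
$o{\left(w \right)} = w^{2} - 4 w$
$z{\left(O \right)} = 7$ ($z{\left(O \right)} = \frac{6 \left(-4 + 6\right) - -2}{2} = \frac{6 \cdot 2 + 2}{2} = \frac{12 + 2}{2} = \frac{1}{2} \cdot 14 = 7$)
$\sqrt{\left(\frac{z{\left(10 \right)}}{-99} - \frac{56}{99}\right) + \frac{1}{276}} = \sqrt{\left(\frac{7}{-99} - \frac{56}{99}\right) + \frac{1}{276}} = \sqrt{\left(7 \left(- \frac{1}{99}\right) - \frac{56}{99}\right) + \frac{1}{276}} = \sqrt{\left(- \frac{7}{99} - \frac{56}{99}\right) + \frac{1}{276}} = \sqrt{- \frac{7}{11} + \frac{1}{276}} = \sqrt{- \frac{1921}{3036}} = \frac{i \sqrt{1458039}}{1518}$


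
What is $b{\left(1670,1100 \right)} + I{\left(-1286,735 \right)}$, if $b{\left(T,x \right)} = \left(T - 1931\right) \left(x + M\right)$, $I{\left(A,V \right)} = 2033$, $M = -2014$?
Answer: $240587$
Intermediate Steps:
$b{\left(T,x \right)} = \left(-2014 + x\right) \left(-1931 + T\right)$ ($b{\left(T,x \right)} = \left(T - 1931\right) \left(x - 2014\right) = \left(-1931 + T\right) \left(-2014 + x\right) = \left(-2014 + x\right) \left(-1931 + T\right)$)
$b{\left(1670,1100 \right)} + I{\left(-1286,735 \right)} = \left(3889034 - 3363380 - 2124100 + 1670 \cdot 1100\right) + 2033 = \left(3889034 - 3363380 - 2124100 + 1837000\right) + 2033 = 238554 + 2033 = 240587$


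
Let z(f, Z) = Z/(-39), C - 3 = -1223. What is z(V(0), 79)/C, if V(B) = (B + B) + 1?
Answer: 79/47580 ≈ 0.0016604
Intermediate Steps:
C = -1220 (C = 3 - 1223 = -1220)
V(B) = 1 + 2*B (V(B) = 2*B + 1 = 1 + 2*B)
z(f, Z) = -Z/39 (z(f, Z) = Z*(-1/39) = -Z/39)
z(V(0), 79)/C = -1/39*79/(-1220) = -79/39*(-1/1220) = 79/47580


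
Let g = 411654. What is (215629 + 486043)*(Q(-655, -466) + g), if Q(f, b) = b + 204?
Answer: 288662247424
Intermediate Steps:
Q(f, b) = 204 + b
(215629 + 486043)*(Q(-655, -466) + g) = (215629 + 486043)*((204 - 466) + 411654) = 701672*(-262 + 411654) = 701672*411392 = 288662247424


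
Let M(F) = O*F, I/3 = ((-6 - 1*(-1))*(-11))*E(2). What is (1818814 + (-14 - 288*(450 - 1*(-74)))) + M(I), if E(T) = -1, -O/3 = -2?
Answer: 1666898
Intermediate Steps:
O = 6 (O = -3*(-2) = 6)
I = -165 (I = 3*(((-6 - 1*(-1))*(-11))*(-1)) = 3*(((-6 + 1)*(-11))*(-1)) = 3*(-5*(-11)*(-1)) = 3*(55*(-1)) = 3*(-55) = -165)
M(F) = 6*F
(1818814 + (-14 - 288*(450 - 1*(-74)))) + M(I) = (1818814 + (-14 - 288*(450 - 1*(-74)))) + 6*(-165) = (1818814 + (-14 - 288*(450 + 74))) - 990 = (1818814 + (-14 - 288*524)) - 990 = (1818814 + (-14 - 150912)) - 990 = (1818814 - 150926) - 990 = 1667888 - 990 = 1666898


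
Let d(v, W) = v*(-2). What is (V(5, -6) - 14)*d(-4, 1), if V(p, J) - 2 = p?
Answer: -56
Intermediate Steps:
V(p, J) = 2 + p
d(v, W) = -2*v
(V(5, -6) - 14)*d(-4, 1) = ((2 + 5) - 14)*(-2*(-4)) = (7 - 14)*8 = -7*8 = -56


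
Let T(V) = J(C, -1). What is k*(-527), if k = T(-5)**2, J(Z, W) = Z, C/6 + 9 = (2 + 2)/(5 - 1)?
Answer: -1214208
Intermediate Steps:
C = -48 (C = -54 + 6*((2 + 2)/(5 - 1)) = -54 + 6*(4/4) = -54 + 6*(4*(1/4)) = -54 + 6*1 = -54 + 6 = -48)
T(V) = -48
k = 2304 (k = (-48)**2 = 2304)
k*(-527) = 2304*(-527) = -1214208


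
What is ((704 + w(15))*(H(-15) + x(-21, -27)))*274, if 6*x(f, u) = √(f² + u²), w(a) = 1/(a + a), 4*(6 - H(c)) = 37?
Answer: -37616501/60 + 2893577*√130/30 ≈ 4.7279e+5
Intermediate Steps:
H(c) = -13/4 (H(c) = 6 - ¼*37 = 6 - 37/4 = -13/4)
w(a) = 1/(2*a)
x(f, u) = √(f² + u²)/6
((704 + w(15))*(H(-15) + x(-21, -27)))*274 = ((704 + (½)/15)*(-13/4 + √((-21)² + (-27)²)/6))*274 = ((704 + (½)*(1/15))*(-13/4 + √(441 + 729)/6))*274 = ((704 + 1/30)*(-13/4 + √1170/6))*274 = (21121*(-13/4 + (3*√130)/6)/30)*274 = (21121*(-13/4 + √130/2)/30)*274 = (-274573/120 + 21121*√130/60)*274 = -37616501/60 + 2893577*√130/30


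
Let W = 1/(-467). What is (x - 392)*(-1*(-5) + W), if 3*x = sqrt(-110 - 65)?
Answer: -914928/467 + 3890*I*sqrt(7)/467 ≈ -1959.2 + 22.038*I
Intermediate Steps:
W = -1/467 ≈ -0.0021413
x = 5*I*sqrt(7)/3 (x = sqrt(-110 - 65)/3 = sqrt(-175)/3 = (5*I*sqrt(7))/3 = 5*I*sqrt(7)/3 ≈ 4.4096*I)
(x - 392)*(-1*(-5) + W) = (5*I*sqrt(7)/3 - 392)*(-1*(-5) - 1/467) = (-392 + 5*I*sqrt(7)/3)*(5 - 1/467) = (-392 + 5*I*sqrt(7)/3)*(2334/467) = -914928/467 + 3890*I*sqrt(7)/467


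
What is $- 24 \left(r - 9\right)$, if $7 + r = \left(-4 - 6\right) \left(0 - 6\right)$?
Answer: $-1056$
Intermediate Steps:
$r = 53$ ($r = -7 + \left(-4 - 6\right) \left(0 - 6\right) = -7 - -60 = -7 + 60 = 53$)
$- 24 \left(r - 9\right) = - 24 \left(53 - 9\right) = \left(-24\right) 44 = -1056$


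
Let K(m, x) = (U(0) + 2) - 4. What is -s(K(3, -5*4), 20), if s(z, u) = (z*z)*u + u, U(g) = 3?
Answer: -40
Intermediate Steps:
K(m, x) = 1 (K(m, x) = (3 + 2) - 4 = 5 - 4 = 1)
s(z, u) = u + u*z**2 (s(z, u) = z**2*u + u = u*z**2 + u = u + u*z**2)
-s(K(3, -5*4), 20) = -20*(1 + 1**2) = -20*(1 + 1) = -20*2 = -1*40 = -40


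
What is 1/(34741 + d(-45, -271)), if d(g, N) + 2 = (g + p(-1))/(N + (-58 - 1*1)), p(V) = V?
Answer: 165/5731958 ≈ 2.8786e-5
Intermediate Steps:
d(g, N) = -2 + (-1 + g)/(-59 + N) (d(g, N) = -2 + (g - 1)/(N + (-58 - 1*1)) = -2 + (-1 + g)/(N + (-58 - 1)) = -2 + (-1 + g)/(N - 59) = -2 + (-1 + g)/(-59 + N))
1/(34741 + d(-45, -271)) = 1/(34741 + (117 - 45 - 2*(-271))/(-59 - 271)) = 1/(34741 + (117 - 45 + 542)/(-330)) = 1/(34741 - 1/330*614) = 1/(34741 - 307/165) = 1/(5731958/165) = 165/5731958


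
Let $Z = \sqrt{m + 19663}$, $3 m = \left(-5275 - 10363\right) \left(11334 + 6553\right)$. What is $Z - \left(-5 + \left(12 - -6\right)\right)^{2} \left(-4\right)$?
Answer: $676 + \frac{i \sqrt{838973751}}{3} \approx 676.0 + 9655.0 i$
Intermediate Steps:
$m = - \frac{279716906}{3}$ ($m = \frac{\left(-5275 - 10363\right) \left(11334 + 6553\right)}{3} = \frac{\left(-15638\right) 17887}{3} = \frac{1}{3} \left(-279716906\right) = - \frac{279716906}{3} \approx -9.3239 \cdot 10^{7}$)
$Z = \frac{i \sqrt{838973751}}{3}$ ($Z = \sqrt{- \frac{279716906}{3} + 19663} = \sqrt{- \frac{279657917}{3}} = \frac{i \sqrt{838973751}}{3} \approx 9655.0 i$)
$Z - \left(-5 + \left(12 - -6\right)\right)^{2} \left(-4\right) = \frac{i \sqrt{838973751}}{3} - \left(-5 + \left(12 - -6\right)\right)^{2} \left(-4\right) = \frac{i \sqrt{838973751}}{3} - \left(-5 + \left(12 + 6\right)\right)^{2} \left(-4\right) = \frac{i \sqrt{838973751}}{3} - \left(-5 + 18\right)^{2} \left(-4\right) = \frac{i \sqrt{838973751}}{3} - 13^{2} \left(-4\right) = \frac{i \sqrt{838973751}}{3} - 169 \left(-4\right) = \frac{i \sqrt{838973751}}{3} - -676 = \frac{i \sqrt{838973751}}{3} + 676 = 676 + \frac{i \sqrt{838973751}}{3}$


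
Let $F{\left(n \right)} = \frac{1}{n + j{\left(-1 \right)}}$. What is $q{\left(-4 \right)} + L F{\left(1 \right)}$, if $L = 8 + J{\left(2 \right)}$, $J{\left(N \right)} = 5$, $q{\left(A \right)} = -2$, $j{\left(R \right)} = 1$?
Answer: $\frac{9}{2} \approx 4.5$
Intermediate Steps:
$F{\left(n \right)} = \frac{1}{1 + n}$ ($F{\left(n \right)} = \frac{1}{n + 1} = \frac{1}{1 + n}$)
$L = 13$ ($L = 8 + 5 = 13$)
$q{\left(-4 \right)} + L F{\left(1 \right)} = -2 + \frac{13}{1 + 1} = -2 + \frac{13}{2} = \frac{9}{2}$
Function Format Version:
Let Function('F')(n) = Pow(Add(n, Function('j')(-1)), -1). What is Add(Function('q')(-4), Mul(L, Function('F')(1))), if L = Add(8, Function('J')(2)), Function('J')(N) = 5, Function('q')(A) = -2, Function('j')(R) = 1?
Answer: Rational(9, 2) ≈ 4.5000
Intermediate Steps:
Function('F')(n) = Pow(Add(1, n), -1) (Function('F')(n) = Pow(Add(n, 1), -1) = Pow(Add(1, n), -1))
L = 13 (L = Add(8, 5) = 13)
Add(Function('q')(-4), Mul(L, Function('F')(1))) = Add(-2, Mul(13, Pow(Add(1, 1), -1))) = Add(-2, Mul(13, Pow(2, -1))) = Add(-2, Mul(13, Rational(1, 2))) = Add(-2, Rational(13, 2)) = Rational(9, 2)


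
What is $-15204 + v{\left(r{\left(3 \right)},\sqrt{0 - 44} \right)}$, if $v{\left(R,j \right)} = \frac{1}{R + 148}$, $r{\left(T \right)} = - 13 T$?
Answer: $- \frac{1657235}{109} \approx -15204.0$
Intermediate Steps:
$v{\left(R,j \right)} = \frac{1}{148 + R}$
$-15204 + v{\left(r{\left(3 \right)},\sqrt{0 - 44} \right)} = -15204 + \frac{1}{148 - 39} = -15204 + \frac{1}{109} = - \frac{1657235}{109}$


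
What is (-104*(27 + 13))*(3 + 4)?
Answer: -29120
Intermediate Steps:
(-104*(27 + 13))*(3 + 4) = -104*40*7 = -4160*7 = -29120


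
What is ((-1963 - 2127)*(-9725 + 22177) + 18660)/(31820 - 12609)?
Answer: -50910020/19211 ≈ -2650.0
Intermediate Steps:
((-1963 - 2127)*(-9725 + 22177) + 18660)/(31820 - 12609) = (-4090*12452 + 18660)/19211 = (-50928680 + 18660)*(1/19211) = -50910020*1/19211 = -50910020/19211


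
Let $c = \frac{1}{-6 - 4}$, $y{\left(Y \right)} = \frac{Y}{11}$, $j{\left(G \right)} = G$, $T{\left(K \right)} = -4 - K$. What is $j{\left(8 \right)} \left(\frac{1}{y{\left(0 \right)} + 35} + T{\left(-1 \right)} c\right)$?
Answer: $\frac{92}{35} \approx 2.6286$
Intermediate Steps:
$y{\left(Y \right)} = \frac{Y}{11}$ ($y{\left(Y \right)} = Y \frac{1}{11} = \frac{Y}{11}$)
$c = - \frac{1}{10}$ ($c = \frac{1}{-10} = - \frac{1}{10} \approx -0.1$)
$j{\left(8 \right)} \left(\frac{1}{y{\left(0 \right)} + 35} + T{\left(-1 \right)} c\right) = 8 \left(\frac{1}{\frac{1}{11} \cdot 0 + 35} + \left(-4 - -1\right) \left(- \frac{1}{10}\right)\right) = 8 \left(\frac{1}{0 + 35} + \left(-4 + 1\right) \left(- \frac{1}{10}\right)\right) = 8 \left(\frac{1}{35} - - \frac{3}{10}\right) = 8 \left(\frac{1}{35} + \frac{3}{10}\right) = 8 \cdot \frac{23}{70} = \frac{92}{35}$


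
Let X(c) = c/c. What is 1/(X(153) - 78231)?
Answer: -1/78230 ≈ -1.2783e-5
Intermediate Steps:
X(c) = 1
1/(X(153) - 78231) = 1/(1 - 78231) = 1/(-78230) = -1/78230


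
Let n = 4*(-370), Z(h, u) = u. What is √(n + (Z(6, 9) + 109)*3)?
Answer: I*√1126 ≈ 33.556*I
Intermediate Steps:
n = -1480
√(n + (Z(6, 9) + 109)*3) = √(-1480 + (9 + 109)*3) = √(-1480 + 118*3) = √(-1480 + 354) = √(-1126) = I*√1126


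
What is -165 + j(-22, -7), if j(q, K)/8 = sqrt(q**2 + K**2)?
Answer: -165 + 8*sqrt(533) ≈ 19.694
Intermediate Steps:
j(q, K) = 8*sqrt(K**2 + q**2) (j(q, K) = 8*sqrt(q**2 + K**2) = 8*sqrt(K**2 + q**2))
-165 + j(-22, -7) = -165 + 8*sqrt((-7)**2 + (-22)**2) = -165 + 8*sqrt(49 + 484) = -165 + 8*sqrt(533)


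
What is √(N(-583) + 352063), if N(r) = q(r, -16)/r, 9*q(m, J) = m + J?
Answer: 2*√269240354570/1749 ≈ 593.35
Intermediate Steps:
q(m, J) = J/9 + m/9 (q(m, J) = (m + J)/9 = (J + m)/9 = J/9 + m/9)
N(r) = (-16/9 + r/9)/r (N(r) = ((⅑)*(-16) + r/9)/r = (-16/9 + r/9)/r)
√(N(-583) + 352063) = √((⅑)*(-16 - 583)/(-583) + 352063) = √((⅑)*(-1/583)*(-599) + 352063) = √(599/5247 + 352063) = √(1847275160/5247) = 2*√269240354570/1749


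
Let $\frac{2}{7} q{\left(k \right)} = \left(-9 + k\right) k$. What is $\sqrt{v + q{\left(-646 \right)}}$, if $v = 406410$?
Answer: $\sqrt{1887365} \approx 1373.8$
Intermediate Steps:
$q{\left(k \right)} = \frac{7 k \left(-9 + k\right)}{2}$ ($q{\left(k \right)} = \frac{7 \left(-9 + k\right) k}{2} = \frac{7 k \left(-9 + k\right)}{2}$)
$\sqrt{v + q{\left(-646 \right)}} = \sqrt{406410 + \frac{7}{2} \left(-646\right) \left(-9 - 646\right)} = \sqrt{406410 + \frac{7}{2} \left(-646\right) \left(-655\right)} = \sqrt{406410 + 1480955} = \sqrt{1887365}$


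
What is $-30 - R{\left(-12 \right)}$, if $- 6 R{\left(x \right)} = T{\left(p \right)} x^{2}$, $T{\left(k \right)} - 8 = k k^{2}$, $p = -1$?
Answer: $138$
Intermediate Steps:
$T{\left(k \right)} = 8 + k^{3}$ ($T{\left(k \right)} = 8 + k k^{2} = 8 + k^{3}$)
$R{\left(x \right)} = - \frac{7 x^{2}}{6}$ ($R{\left(x \right)} = - \frac{\left(8 + \left(-1\right)^{3}\right) x^{2}}{6} = - \frac{\left(8 - 1\right) x^{2}}{6} = - \frac{7 x^{2}}{6}$)
$-30 - R{\left(-12 \right)} = -30 - - \frac{7 \left(-12\right)^{2}}{6} = -30 - \left(- \frac{7}{6}\right) 144 = -30 - -168 = -30 + 168 = 138$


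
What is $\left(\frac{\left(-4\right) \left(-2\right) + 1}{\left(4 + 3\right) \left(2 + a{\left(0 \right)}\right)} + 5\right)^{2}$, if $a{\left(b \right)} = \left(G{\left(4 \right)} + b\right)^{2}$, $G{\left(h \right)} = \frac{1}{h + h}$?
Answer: $\frac{2879809}{90601} \approx 31.786$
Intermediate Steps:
$G{\left(h \right)} = \frac{1}{2 h}$
$a{\left(b \right)} = \left(\frac{1}{8} + b\right)^{2}$ ($a{\left(b \right)} = \left(\frac{1}{2 \cdot 4} + b\right)^{2} = \left(\frac{1}{2} \cdot \frac{1}{4} + b\right)^{2} = \left(\frac{1}{8} + b\right)^{2}$)
$\left(\frac{\left(-4\right) \left(-2\right) + 1}{\left(4 + 3\right) \left(2 + a{\left(0 \right)}\right)} + 5\right)^{2} = \left(\frac{\left(-4\right) \left(-2\right) + 1}{\left(4 + 3\right) \left(2 + \frac{\left(1 + 8 \cdot 0\right)^{2}}{64}\right)} + 5\right)^{2} = \left(\frac{8 + 1}{7 \left(2 + \frac{\left(1 + 0\right)^{2}}{64}\right)} + 5\right)^{2} = \left(\frac{9}{7 \left(2 + \frac{1^{2}}{64}\right)} + 5\right)^{2} = \left(\frac{9}{7 \left(2 + \frac{1}{64} \cdot 1\right)} + 5\right)^{2} = \left(\frac{9}{7 \left(2 + \frac{1}{64}\right)} + 5\right)^{2} = \left(\frac{9}{7 \cdot \frac{129}{64}} + 5\right)^{2} = \left(\frac{9}{\frac{903}{64}} + 5\right)^{2} = \left(9 \cdot \frac{64}{903} + 5\right)^{2} = \left(\frac{192}{301} + 5\right)^{2} = \left(\frac{1697}{301}\right)^{2} = \frac{2879809}{90601}$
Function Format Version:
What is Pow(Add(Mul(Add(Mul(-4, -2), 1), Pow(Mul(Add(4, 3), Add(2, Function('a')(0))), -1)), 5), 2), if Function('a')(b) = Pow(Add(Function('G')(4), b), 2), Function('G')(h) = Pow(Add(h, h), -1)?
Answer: Rational(2879809, 90601) ≈ 31.786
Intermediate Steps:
Function('G')(h) = Mul(Rational(1, 2), Pow(h, -1)) (Function('G')(h) = Pow(Mul(2, h), -1) = Mul(Rational(1, 2), Pow(h, -1)))
Function('a')(b) = Pow(Add(Rational(1, 8), b), 2) (Function('a')(b) = Pow(Add(Mul(Rational(1, 2), Pow(4, -1)), b), 2) = Pow(Add(Mul(Rational(1, 2), Rational(1, 4)), b), 2) = Pow(Add(Rational(1, 8), b), 2))
Pow(Add(Mul(Add(Mul(-4, -2), 1), Pow(Mul(Add(4, 3), Add(2, Function('a')(0))), -1)), 5), 2) = Pow(Add(Mul(Add(Mul(-4, -2), 1), Pow(Mul(Add(4, 3), Add(2, Mul(Rational(1, 64), Pow(Add(1, Mul(8, 0)), 2)))), -1)), 5), 2) = Pow(Add(Mul(Add(8, 1), Pow(Mul(7, Add(2, Mul(Rational(1, 64), Pow(Add(1, 0), 2)))), -1)), 5), 2) = Pow(Add(Mul(9, Pow(Mul(7, Add(2, Mul(Rational(1, 64), Pow(1, 2)))), -1)), 5), 2) = Pow(Add(Mul(9, Pow(Mul(7, Add(2, Mul(Rational(1, 64), 1))), -1)), 5), 2) = Pow(Add(Mul(9, Pow(Mul(7, Add(2, Rational(1, 64))), -1)), 5), 2) = Pow(Add(Mul(9, Pow(Mul(7, Rational(129, 64)), -1)), 5), 2) = Pow(Add(Mul(9, Pow(Rational(903, 64), -1)), 5), 2) = Pow(Add(Mul(9, Rational(64, 903)), 5), 2) = Pow(Add(Rational(192, 301), 5), 2) = Pow(Rational(1697, 301), 2) = Rational(2879809, 90601)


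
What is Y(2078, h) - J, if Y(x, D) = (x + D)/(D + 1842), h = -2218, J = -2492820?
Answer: 234325115/94 ≈ 2.4928e+6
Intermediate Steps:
Y(x, D) = (D + x)/(1842 + D)
Y(2078, h) - J = (-2218 + 2078)/(1842 - 2218) - 1*(-2492820) = -140/(-376) + 2492820 = -1/376*(-140) + 2492820 = 35/94 + 2492820 = 234325115/94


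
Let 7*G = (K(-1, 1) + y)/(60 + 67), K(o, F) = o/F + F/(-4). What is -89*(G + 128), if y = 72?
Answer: -40535139/3556 ≈ -11399.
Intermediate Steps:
K(o, F) = -F/4 + o/F (K(o, F) = o/F + F*(-¼) = o/F - F/4 = -F/4 + o/F)
G = 283/3556 (G = (((-¼*1 - 1/1) + 72)/(60 + 67))/7 = (((-¼ - 1*1) + 72)/127)/7 = (((-¼ - 1) + 72)*(1/127))/7 = ((-5/4 + 72)*(1/127))/7 = ((283/4)*(1/127))/7 = (⅐)*(283/508) = 283/3556 ≈ 0.079584)
-89*(G + 128) = -89*(283/3556 + 128) = -89*455451/3556 = -40535139/3556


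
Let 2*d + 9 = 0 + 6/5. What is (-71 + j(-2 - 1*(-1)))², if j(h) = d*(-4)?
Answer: 76729/25 ≈ 3069.2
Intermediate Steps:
d = -39/10 (d = -9/2 + (0 + 6/5)/2 = -9/2 + (½)*(6/5) = -9/2 + ⅗ = -39/10 ≈ -3.9000)
j(h) = 78/5 (j(h) = -39/10*(-4) = 78/5)
(-71 + j(-2 - 1*(-1)))² = (-71 + 78/5)² = (-277/5)² = 76729/25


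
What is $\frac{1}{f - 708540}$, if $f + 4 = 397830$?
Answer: $- \frac{1}{310714} \approx -3.2184 \cdot 10^{-6}$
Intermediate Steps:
$f = 397826$ ($f = -4 + 397830 = 397826$)
$\frac{1}{f - 708540} = \frac{1}{397826 - 708540} = \frac{1}{-310714} = - \frac{1}{310714}$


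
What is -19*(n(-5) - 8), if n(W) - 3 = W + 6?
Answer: 76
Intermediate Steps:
n(W) = 9 + W (n(W) = 3 + (W + 6) = 3 + (6 + W) = 9 + W)
-19*(n(-5) - 8) = -19*((9 - 5) - 8) = -19*(4 - 8) = -19*(-4) = 76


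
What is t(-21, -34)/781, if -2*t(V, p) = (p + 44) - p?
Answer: -2/71 ≈ -0.028169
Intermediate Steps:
t(V, p) = -22 (t(V, p) = -((p + 44) - p)/2 = -((44 + p) - p)/2 = -½*44 = -22)
t(-21, -34)/781 = -22/781 = -22*1/781 = -2/71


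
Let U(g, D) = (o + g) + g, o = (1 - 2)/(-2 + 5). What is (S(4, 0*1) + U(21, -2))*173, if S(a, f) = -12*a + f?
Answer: -3287/3 ≈ -1095.7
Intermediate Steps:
S(a, f) = f - 12*a
o = -1/3 ≈ -0.33333
U(g, D) = -1/3 + 2*g (U(g, D) = (-1/3 + g) + g = -1/3 + 2*g)
(S(4, 0*1) + U(21, -2))*173 = ((0*1 - 12*4) + (-1/3 + 2*21))*173 = ((0 - 48) + (-1/3 + 42))*173 = (-48 + 125/3)*173 = -19/3*173 = -3287/3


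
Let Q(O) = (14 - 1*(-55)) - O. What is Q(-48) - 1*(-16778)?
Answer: 16895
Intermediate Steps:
Q(O) = 69 - O (Q(O) = (14 + 55) - O = 69 - O)
Q(-48) - 1*(-16778) = (69 - 1*(-48)) - 1*(-16778) = (69 + 48) + 16778 = 117 + 16778 = 16895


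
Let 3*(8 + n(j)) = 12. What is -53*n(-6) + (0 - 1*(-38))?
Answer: 250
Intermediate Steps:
n(j) = -4 (n(j) = -8 + (⅓)*12 = -8 + 4 = -4)
-53*n(-6) + (0 - 1*(-38)) = -53*(-4) + (0 - 1*(-38)) = 212 + (0 + 38) = 212 + 38 = 250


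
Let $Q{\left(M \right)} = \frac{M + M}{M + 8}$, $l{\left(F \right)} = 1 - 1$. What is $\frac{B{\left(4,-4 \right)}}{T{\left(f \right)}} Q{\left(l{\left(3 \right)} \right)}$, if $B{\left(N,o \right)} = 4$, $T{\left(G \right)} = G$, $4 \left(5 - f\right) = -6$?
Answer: $0$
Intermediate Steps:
$f = \frac{13}{2}$ ($f = 5 - - \frac{3}{2} = 5 + \frac{3}{2} = \frac{13}{2} \approx 6.5$)
$l{\left(F \right)} = 0$ ($l{\left(F \right)} = 1 - 1 = 0$)
$Q{\left(M \right)} = \frac{2 M}{8 + M}$
$\frac{B{\left(4,-4 \right)}}{T{\left(f \right)}} Q{\left(l{\left(3 \right)} \right)} = \frac{1}{\frac{13}{2}} \cdot 4 \cdot 2 \cdot 0 \frac{1}{8 + 0} = \frac{2}{13} \cdot 4 \cdot 2 \cdot 0 \cdot \frac{1}{8} = \frac{8 \cdot 2 \cdot 0 \cdot \frac{1}{8}}{13} = \frac{8}{13} \cdot 0 = 0$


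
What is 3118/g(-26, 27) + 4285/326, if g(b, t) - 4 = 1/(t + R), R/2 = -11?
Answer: 5172325/6846 ≈ 755.53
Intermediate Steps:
R = -22 (R = 2*(-11) = -22)
g(b, t) = 4 + 1/(-22 + t) (g(b, t) = 4 + 1/(t - 22) = 4 + 1/(-22 + t))
3118/g(-26, 27) + 4285/326 = 3118/(((-87 + 4*27)/(-22 + 27))) + 4285/326 = 3118/(((-87 + 108)/5)) + 4285*(1/326) = 3118/(((⅕)*21)) + 4285/326 = 3118/(21/5) + 4285/326 = 3118*(5/21) + 4285/326 = 15590/21 + 4285/326 = 5172325/6846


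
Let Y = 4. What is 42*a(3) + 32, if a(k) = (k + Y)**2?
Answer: 2090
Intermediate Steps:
a(k) = (4 + k)**2 (a(k) = (k + 4)**2 = (4 + k)**2)
42*a(3) + 32 = 42*(4 + 3)**2 + 32 = 42*7**2 + 32 = 42*49 + 32 = 2058 + 32 = 2090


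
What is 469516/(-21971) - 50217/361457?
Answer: -170813162519/7941571747 ≈ -21.509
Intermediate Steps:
469516/(-21971) - 50217/361457 = 469516*(-1/21971) - 50217*1/361457 = -469516/21971 - 50217/361457 = -170813162519/7941571747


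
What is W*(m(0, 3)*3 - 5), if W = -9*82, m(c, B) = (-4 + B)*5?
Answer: 14760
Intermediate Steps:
m(c, B) = -20 + 5*B
W = -738
W*(m(0, 3)*3 - 5) = -738*((-20 + 5*3)*3 - 5) = -738*((-20 + 15)*3 - 5) = -738*(-5*3 - 5) = -738*(-15 - 5) = -738*(-20) = 14760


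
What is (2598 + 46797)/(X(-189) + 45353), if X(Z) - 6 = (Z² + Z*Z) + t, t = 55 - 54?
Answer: 16465/38934 ≈ 0.42289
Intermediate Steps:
t = 1
X(Z) = 7 + 2*Z² (X(Z) = 6 + ((Z² + Z*Z) + 1) = 6 + ((Z² + Z²) + 1) = 6 + (2*Z² + 1) = 6 + (1 + 2*Z²) = 7 + 2*Z²)
(2598 + 46797)/(X(-189) + 45353) = (2598 + 46797)/((7 + 2*(-189)²) + 45353) = 49395/((7 + 2*35721) + 45353) = 49395/((7 + 71442) + 45353) = 49395/(71449 + 45353) = 49395/116802 = 49395*(1/116802) = 16465/38934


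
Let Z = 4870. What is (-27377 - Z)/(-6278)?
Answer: 32247/6278 ≈ 5.1365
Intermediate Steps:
(-27377 - Z)/(-6278) = (-27377 - 1*4870)/(-6278) = (-27377 - 4870)*(-1/6278) = -32247*(-1/6278) = 32247/6278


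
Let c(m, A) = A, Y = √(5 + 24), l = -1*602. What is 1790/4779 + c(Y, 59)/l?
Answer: 795619/2876958 ≈ 0.27655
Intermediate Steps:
l = -602
Y = √29 ≈ 5.3852
1790/4779 + c(Y, 59)/l = 1790/4779 + 59/(-602) = 1790*(1/4779) + 59*(-1/602) = 1790/4779 - 59/602 = 795619/2876958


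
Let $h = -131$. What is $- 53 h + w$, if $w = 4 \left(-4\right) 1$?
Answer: $6927$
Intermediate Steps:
$w = -16$ ($w = \left(-16\right) 1 = -16$)
$- 53 h + w = \left(-53\right) \left(-131\right) - 16 = 6943 - 16 = 6927$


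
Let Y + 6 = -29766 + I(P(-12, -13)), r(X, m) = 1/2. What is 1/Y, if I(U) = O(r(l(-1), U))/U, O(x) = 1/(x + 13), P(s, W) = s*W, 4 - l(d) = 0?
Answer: -2106/62699831 ≈ -3.3589e-5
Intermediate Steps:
l(d) = 4 (l(d) = 4 - 1*0 = 4 + 0 = 4)
r(X, m) = ½
P(s, W) = W*s
O(x) = 1/(13 + x)
I(U) = 2/(27*U) (I(U) = 1/((13 + ½)*U) = 1/((27/2)*U) = 2/(27*U))
Y = -62699831/2106 (Y = -6 + (-29766 + 2/(27*((-13*(-12))))) = -6 + (-29766 + (2/27)/156) = -6 + (-29766 + (2/27)*(1/156)) = -6 + (-29766 + 1/2106) = -6 - 62687195/2106 = -62699831/2106 ≈ -29772.)
1/Y = 1/(-62699831/2106) = -2106/62699831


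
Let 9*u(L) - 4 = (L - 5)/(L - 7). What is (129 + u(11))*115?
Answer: 268295/18 ≈ 14905.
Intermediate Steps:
u(L) = 4/9 + (-5 + L)/(9*(-7 + L)) (u(L) = 4/9 + ((L - 5)/(L - 7))/9 = 4/9 + ((-5 + L)/(-7 + L))/9 = 4/9 + (-5 + L)/(9*(-7 + L)))
(129 + u(11))*115 = (129 + (-33 + 5*11)/(9*(-7 + 11)))*115 = (129 + (⅑)*(-33 + 55)/4)*115 = (129 + (⅑)*(¼)*22)*115 = (129 + 11/18)*115 = (2333/18)*115 = 268295/18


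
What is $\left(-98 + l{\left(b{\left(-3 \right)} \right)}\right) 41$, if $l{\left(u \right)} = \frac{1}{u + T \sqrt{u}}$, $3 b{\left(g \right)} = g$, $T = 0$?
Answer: $-4059$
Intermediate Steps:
$b{\left(g \right)} = \frac{g}{3}$
$l{\left(u \right)} = \frac{1}{u}$ ($l{\left(u \right)} = \frac{1}{u + 0 \sqrt{u}} = \frac{1}{u + 0} = \frac{1}{u}$)
$\left(-98 + l{\left(b{\left(-3 \right)} \right)}\right) 41 = \left(-98 + \frac{1}{\frac{1}{3} \left(-3\right)}\right) 41 = \left(-98 + \frac{1}{-1}\right) 41 = \left(-98 - 1\right) 41 = \left(-99\right) 41 = -4059$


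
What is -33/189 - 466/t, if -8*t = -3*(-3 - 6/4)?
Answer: 52159/189 ≈ 275.97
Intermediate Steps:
t = -27/16 (t = -(-3)*(-3 - 6/4)/8 = -(-3)*(-3 - 6*¼)/8 = -(-3)*(-3 - 3/2)/8 = -(-3)*(-9)/(8*2) = -⅛*27/2 = -27/16 ≈ -1.6875)
-33/189 - 466/t = -33/189 - 466/(-27/16) = -33*1/189 - 466*(-16/27) = -11/63 + 7456/27 = 52159/189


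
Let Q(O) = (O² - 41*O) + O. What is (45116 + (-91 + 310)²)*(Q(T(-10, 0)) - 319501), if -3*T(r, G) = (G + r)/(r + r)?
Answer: -1070552573215/36 ≈ -2.9738e+10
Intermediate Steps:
T(r, G) = -(G + r)/(6*r) (T(r, G) = -(G + r)/(3*(r + r)) = -(G + r)/(3*(2*r)) = -(G + r)*1/(2*r)/3 = -(G + r)/(6*r))
Q(O) = O² - 40*O
(45116 + (-91 + 310)²)*(Q(T(-10, 0)) - 319501) = (45116 + (-91 + 310)²)*(((⅙)*(-1*0 - 1*(-10))/(-10))*(-40 + (⅙)*(-1*0 - 1*(-10))/(-10)) - 319501) = (45116 + 219²)*(((⅙)*(-⅒)*(0 + 10))*(-40 + (⅙)*(-⅒)*(0 + 10)) - 319501) = (45116 + 47961)*(((⅙)*(-⅒)*10)*(-40 + (⅙)*(-⅒)*10) - 319501) = 93077*(-(-40 - ⅙)/6 - 319501) = 93077*(-⅙*(-241/6) - 319501) = 93077*(241/36 - 319501) = 93077*(-11501795/36) = -1070552573215/36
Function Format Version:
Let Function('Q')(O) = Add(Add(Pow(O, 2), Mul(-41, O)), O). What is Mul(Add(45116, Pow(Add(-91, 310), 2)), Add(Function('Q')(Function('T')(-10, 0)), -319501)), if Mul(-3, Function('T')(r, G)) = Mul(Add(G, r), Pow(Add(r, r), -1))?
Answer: Rational(-1070552573215, 36) ≈ -2.9738e+10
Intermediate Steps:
Function('T')(r, G) = Mul(Rational(-1, 6), Pow(r, -1), Add(G, r)) (Function('T')(r, G) = Mul(Rational(-1, 3), Mul(Add(G, r), Pow(Add(r, r), -1))) = Mul(Rational(-1, 3), Mul(Add(G, r), Pow(Mul(2, r), -1))) = Mul(Rational(-1, 3), Mul(Add(G, r), Mul(Rational(1, 2), Pow(r, -1)))) = Mul(Rational(-1, 3), Mul(Rational(1, 2), Pow(r, -1), Add(G, r))) = Mul(Rational(-1, 6), Pow(r, -1), Add(G, r)))
Function('Q')(O) = Add(Pow(O, 2), Mul(-40, O))
Mul(Add(45116, Pow(Add(-91, 310), 2)), Add(Function('Q')(Function('T')(-10, 0)), -319501)) = Mul(Add(45116, Pow(Add(-91, 310), 2)), Add(Mul(Mul(Rational(1, 6), Pow(-10, -1), Add(Mul(-1, 0), Mul(-1, -10))), Add(-40, Mul(Rational(1, 6), Pow(-10, -1), Add(Mul(-1, 0), Mul(-1, -10))))), -319501)) = Mul(Add(45116, Pow(219, 2)), Add(Mul(Mul(Rational(1, 6), Rational(-1, 10), Add(0, 10)), Add(-40, Mul(Rational(1, 6), Rational(-1, 10), Add(0, 10)))), -319501)) = Mul(Add(45116, 47961), Add(Mul(Mul(Rational(1, 6), Rational(-1, 10), 10), Add(-40, Mul(Rational(1, 6), Rational(-1, 10), 10))), -319501)) = Mul(93077, Add(Mul(Rational(-1, 6), Add(-40, Rational(-1, 6))), -319501)) = Mul(93077, Add(Mul(Rational(-1, 6), Rational(-241, 6)), -319501)) = Mul(93077, Add(Rational(241, 36), -319501)) = Mul(93077, Rational(-11501795, 36)) = Rational(-1070552573215, 36)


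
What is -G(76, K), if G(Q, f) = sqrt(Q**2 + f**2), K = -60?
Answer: -4*sqrt(586) ≈ -96.830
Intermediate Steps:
-G(76, K) = -sqrt(76**2 + (-60)**2) = -sqrt(5776 + 3600) = -sqrt(9376) = -4*sqrt(586)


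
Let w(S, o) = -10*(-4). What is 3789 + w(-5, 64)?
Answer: 3829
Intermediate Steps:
w(S, o) = 40
3789 + w(-5, 64) = 3789 + 40 = 3829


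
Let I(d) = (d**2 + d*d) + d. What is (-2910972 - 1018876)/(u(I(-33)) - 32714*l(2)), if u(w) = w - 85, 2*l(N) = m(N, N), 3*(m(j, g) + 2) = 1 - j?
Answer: -906888/9283 ≈ -97.693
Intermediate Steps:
m(j, g) = -5/3 - j/3 (m(j, g) = -2 + (1 - j)/3 = -2 + (1/3 - j/3) = -5/3 - j/3)
l(N) = -5/6 - N/6 (l(N) = (-5/3 - N/3)/2 = -5/6 - N/6)
I(d) = d + 2*d**2 (I(d) = (d**2 + d**2) + d = 2*d**2 + d = d + 2*d**2)
u(w) = -85 + w
(-2910972 - 1018876)/(u(I(-33)) - 32714*l(2)) = (-2910972 - 1018876)/((-85 - 33*(1 + 2*(-33))) - 32714*(-5/6 - 1/6*2)) = -3929848/((-85 - 33*(1 - 66)) - 32714*(-5/6 - 1/3)) = -3929848/((-85 - 33*(-65)) - 32714*(-7/6)) = -3929848/((-85 + 2145) + 114499/3) = -3929848/(2060 + 114499/3) = -3929848/120679/3 = -3929848*3/120679 = -906888/9283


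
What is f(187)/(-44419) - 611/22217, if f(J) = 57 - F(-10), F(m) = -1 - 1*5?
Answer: -2195360/75912071 ≈ -0.028920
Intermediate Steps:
F(m) = -6 (F(m) = -1 - 5 = -6)
f(J) = 63 (f(J) = 57 - 1*(-6) = 57 + 6 = 63)
f(187)/(-44419) - 611/22217 = 63/(-44419) - 611/22217 = 63*(-1/44419) - 611*1/22217 = -63/44419 - 47/1709 = -2195360/75912071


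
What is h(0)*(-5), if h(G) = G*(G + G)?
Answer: 0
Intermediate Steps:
h(G) = 2*G² (h(G) = G*(2*G) = 2*G²)
h(0)*(-5) = (2*0²)*(-5) = (2*0)*(-5) = 0*(-5) = 0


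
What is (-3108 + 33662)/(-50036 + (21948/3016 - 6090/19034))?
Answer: -219249943172/358999305599 ≈ -0.61073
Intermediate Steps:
(-3108 + 33662)/(-50036 + (21948/3016 - 6090/19034)) = 30554/(-50036 + (21948*(1/3016) - 6090*1/19034)) = 30554/(-50036 + (5487/754 - 3045/9517)) = 30554/(-50036 + 49923849/7175818) = 30554/(-358999305599/7175818) = 30554*(-7175818/358999305599) = -219249943172/358999305599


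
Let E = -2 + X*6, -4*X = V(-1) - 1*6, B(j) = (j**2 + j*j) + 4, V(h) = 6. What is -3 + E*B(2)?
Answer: -27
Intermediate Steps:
B(j) = 4 + 2*j**2 (B(j) = (j**2 + j**2) + 4 = 2*j**2 + 4 = 4 + 2*j**2)
X = 0 (X = -(6 - 1*6)/4 = -(6 - 6)/4 = -1/4*0 = 0)
E = -2 (E = -2 + 0*6 = -2 + 0 = -2)
-3 + E*B(2) = -3 - 2*(4 + 2*2**2) = -3 - 2*(4 + 2*4) = -3 - 2*(4 + 8) = -3 - 2*12 = -3 - 24 = -27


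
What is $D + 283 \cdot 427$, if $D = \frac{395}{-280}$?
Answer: $\frac{6767017}{56} \approx 1.2084 \cdot 10^{5}$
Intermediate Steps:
$D = - \frac{79}{56}$ ($D = 395 \left(- \frac{1}{280}\right) = - \frac{79}{56} \approx -1.4107$)
$D + 283 \cdot 427 = - \frac{79}{56} + 283 \cdot 427 = - \frac{79}{56} + 120841 = \frac{6767017}{56}$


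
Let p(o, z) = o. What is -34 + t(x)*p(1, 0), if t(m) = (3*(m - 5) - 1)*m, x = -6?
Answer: 170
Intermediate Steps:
t(m) = m*(-16 + 3*m) (t(m) = (3*(-5 + m) - 1)*m = ((-15 + 3*m) - 1)*m = (-16 + 3*m)*m = m*(-16 + 3*m))
-34 + t(x)*p(1, 0) = -34 - 6*(-16 + 3*(-6))*1 = -34 - 6*(-16 - 18)*1 = -34 - 6*(-34)*1 = -34 + 204*1 = -34 + 204 = 170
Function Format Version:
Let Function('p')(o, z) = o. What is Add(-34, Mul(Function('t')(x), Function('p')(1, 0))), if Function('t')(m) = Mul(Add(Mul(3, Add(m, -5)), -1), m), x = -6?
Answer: 170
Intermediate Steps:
Function('t')(m) = Mul(m, Add(-16, Mul(3, m))) (Function('t')(m) = Mul(Add(Mul(3, Add(-5, m)), -1), m) = Mul(Add(Add(-15, Mul(3, m)), -1), m) = Mul(Add(-16, Mul(3, m)), m) = Mul(m, Add(-16, Mul(3, m))))
Add(-34, Mul(Function('t')(x), Function('p')(1, 0))) = Add(-34, Mul(Mul(-6, Add(-16, Mul(3, -6))), 1)) = Add(-34, Mul(Mul(-6, Add(-16, -18)), 1)) = Add(-34, Mul(Mul(-6, -34), 1)) = Add(-34, Mul(204, 1)) = Add(-34, 204) = 170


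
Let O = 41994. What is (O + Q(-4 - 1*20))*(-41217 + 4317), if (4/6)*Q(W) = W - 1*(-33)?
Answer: -1550076750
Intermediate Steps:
Q(W) = 99/2 + 3*W/2 (Q(W) = 3*(W - 1*(-33))/2 = 3*(W + 33)/2 = 3*(33 + W)/2 = 99/2 + 3*W/2)
(O + Q(-4 - 1*20))*(-41217 + 4317) = (41994 + (99/2 + 3*(-4 - 1*20)/2))*(-41217 + 4317) = (41994 + (99/2 + 3*(-4 - 20)/2))*(-36900) = (41994 + (99/2 + (3/2)*(-24)))*(-36900) = (41994 + (99/2 - 36))*(-36900) = (41994 + 27/2)*(-36900) = (84015/2)*(-36900) = -1550076750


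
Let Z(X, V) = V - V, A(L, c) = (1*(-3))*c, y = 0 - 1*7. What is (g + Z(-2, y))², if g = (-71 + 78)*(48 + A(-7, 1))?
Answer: 99225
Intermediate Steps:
y = -7 (y = 0 - 7 = -7)
A(L, c) = -3*c
Z(X, V) = 0
g = 315 (g = (-71 + 78)*(48 - 3*1) = 7*(48 - 3) = 7*45 = 315)
(g + Z(-2, y))² = (315 + 0)² = 315² = 99225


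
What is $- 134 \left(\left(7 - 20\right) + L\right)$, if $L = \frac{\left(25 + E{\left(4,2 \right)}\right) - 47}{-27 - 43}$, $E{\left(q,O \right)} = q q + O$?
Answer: $\frac{60702}{35} \approx 1734.3$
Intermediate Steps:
$E{\left(q,O \right)} = O + q^{2}$ ($E{\left(q,O \right)} = q^{2} + O = O + q^{2}$)
$L = \frac{2}{35}$ ($L = \frac{\left(25 + \left(2 + 4^{2}\right)\right) - 47}{-27 - 43} = \frac{\left(25 + \left(2 + 16\right)\right) - 47}{-70} = \left(\left(25 + 18\right) - 47\right) \left(- \frac{1}{70}\right) = \left(43 - 47\right) \left(- \frac{1}{70}\right) = \left(-4\right) \left(- \frac{1}{70}\right) = \frac{2}{35} \approx 0.057143$)
$- 134 \left(\left(7 - 20\right) + L\right) = - 134 \left(\left(7 - 20\right) + \frac{2}{35}\right) = - 134 \left(-13 + \frac{2}{35}\right) = \left(-134\right) \left(- \frac{453}{35}\right) = \frac{60702}{35}$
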